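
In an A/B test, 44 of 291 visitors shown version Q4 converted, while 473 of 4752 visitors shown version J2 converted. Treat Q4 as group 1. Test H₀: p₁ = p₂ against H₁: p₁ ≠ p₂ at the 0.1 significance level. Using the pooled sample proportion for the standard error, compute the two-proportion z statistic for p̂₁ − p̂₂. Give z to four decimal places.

p̂₁ = 44/291 ≈ 0.151203, p̂₂ = 473/4752 ≈ 0.099537.
Pooled p̂ = (44+473)/(291+4752) = 517/5043 = 0.102518.
SE = √(0.0920083 × 0.00364686) = 0.018318.
z = (0.151203 − 0.099537)/0.018318 = 0.051666/0.018318 = 2.8205.
p-value = 2·P(Z > 2.821) ≈ 0.0048; since p < α = 0.1, reject H₀.

z = 2.8205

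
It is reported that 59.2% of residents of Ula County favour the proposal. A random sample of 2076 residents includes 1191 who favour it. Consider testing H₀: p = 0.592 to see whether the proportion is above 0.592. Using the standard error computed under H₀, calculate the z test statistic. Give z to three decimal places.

p̂ = 1191/2076 ≈ 0.573699.
Standard error under H₀: √(0.592×0.408/2076) = 0.010786.
z = (0.573699 − 0.592)/0.010786 = -0.018301/0.010786 = -1.697.
p-value = P(Z > -1.697) ≈ 0.9551.

z = -1.697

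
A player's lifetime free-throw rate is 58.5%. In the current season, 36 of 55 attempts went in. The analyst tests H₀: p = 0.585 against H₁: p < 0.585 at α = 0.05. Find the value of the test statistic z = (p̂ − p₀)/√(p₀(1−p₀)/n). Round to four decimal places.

p̂ = 36/55 = 0.6545455.
Under H₀, SE = √(0.585·0.415/55) = √(0.00441409) = 0.0664386.
z = (0.6545455 − 0.585)/0.0664386 = 0.0695455/0.0664386 = 1.0468.
p-value = P(Z < 1.047) ≈ 0.8524; since p > α = 0.05, fail to reject H₀.

z = 1.0468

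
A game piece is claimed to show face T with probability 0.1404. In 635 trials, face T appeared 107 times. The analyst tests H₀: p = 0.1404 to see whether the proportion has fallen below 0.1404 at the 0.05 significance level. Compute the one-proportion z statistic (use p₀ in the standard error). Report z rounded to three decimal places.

z = 2.039

p̂ = 107/635 = 0.168504.
Standard error under H₀: √(0.1404×0.8596/635) = 0.013786.
z = (0.168504 − 0.1404)/0.013786 = 0.028104/0.013786 = 2.039.
p-value = P(Z < 2.039) ≈ 0.9793; since p > α = 0.05, fail to reject H₀.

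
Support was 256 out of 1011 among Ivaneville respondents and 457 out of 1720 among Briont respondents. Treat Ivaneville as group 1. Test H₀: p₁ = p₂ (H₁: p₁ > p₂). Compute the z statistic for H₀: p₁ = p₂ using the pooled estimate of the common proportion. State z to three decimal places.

p̂₁ = 256/1011 ≈ 0.25321, p̂₂ = 457/1720 ≈ 0.26570.
Pooled p̂ = (256+457)/(1011+1720) = 713/2731 = 0.26108.
SE = √(p̂(1−p̂)(1/n₁+1/n₂)) = √(0.26108·0.73892·0.00157052) = √(0.000302977) = 0.01741.
z = (0.25321 − 0.26570)/0.01741 = -0.01249/0.01741 = -0.717.

z = -0.717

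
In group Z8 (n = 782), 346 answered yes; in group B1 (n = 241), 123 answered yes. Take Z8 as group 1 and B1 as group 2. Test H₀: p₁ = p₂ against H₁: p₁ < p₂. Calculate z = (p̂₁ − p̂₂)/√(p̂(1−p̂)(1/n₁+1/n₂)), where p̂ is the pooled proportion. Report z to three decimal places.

z = -1.850

p̂₁ = 346/782 = 0.44246, p̂₂ = 123/241 = 0.51037.
Pooled p̂ = (346+123)/(782+241) = 469/1023 = 0.45846.
SE = √(p̂(1−p̂)(1/n₁+1/n₂)) = √(0.45846·0.54154·0.00542815) = √(0.00134767) = 0.03671.
z = (0.44246 − 0.51037)/0.03671 = -0.06791/0.03671 = -1.850.
p-value = P(Z < -1.850) ≈ 0.0321.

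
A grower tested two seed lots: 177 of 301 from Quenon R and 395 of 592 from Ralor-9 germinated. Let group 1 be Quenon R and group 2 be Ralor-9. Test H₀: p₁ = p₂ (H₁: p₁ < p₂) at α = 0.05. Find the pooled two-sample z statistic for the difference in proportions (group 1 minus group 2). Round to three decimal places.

z = -2.331

p̂₁ = 177/301 ≈ 0.58804, p̂₂ = 395/592 ≈ 0.66723.
Pooled p̂ = (177+395)/(301+592) = 572/893 = 0.64054.
SE = √(p̂(1−p̂)(1/n₁+1/n₂)) = √(0.64054·0.35946·0.00501145) = √(0.00115388) = 0.03397.
z = (0.58804 − 0.66723)/0.03397 = -0.07919/0.03397 = -2.331.
p-value = P(Z < -2.331) ≈ 0.0099; since p < α = 0.05, reject H₀.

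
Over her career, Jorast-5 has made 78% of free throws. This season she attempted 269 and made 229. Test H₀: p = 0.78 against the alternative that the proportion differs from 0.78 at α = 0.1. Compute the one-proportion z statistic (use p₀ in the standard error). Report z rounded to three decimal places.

p̂ = 229/269 ≈ 0.85130.
Standard error under H₀: √(0.78×0.22/269) = 0.02526.
z = (0.85130 − 0.78)/0.02526 = 0.07130/0.02526 = 2.823.
Two-sided p-value ≈ 2·Φ(−2.823) = 0.0048, so at α = 0.1 we reject H₀.

z = 2.823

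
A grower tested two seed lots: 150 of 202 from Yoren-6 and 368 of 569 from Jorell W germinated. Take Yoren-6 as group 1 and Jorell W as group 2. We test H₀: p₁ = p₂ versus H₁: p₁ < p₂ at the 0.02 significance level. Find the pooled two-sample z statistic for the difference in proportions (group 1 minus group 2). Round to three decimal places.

p̂₁ = 150/202 ≈ 0.742574, p̂₂ = 368/569 ≈ 0.646749.
Pooled p̂ = (150+368)/(202+569) = 518/771 = 0.671855.
SE = √(p̂(1−p̂)(1/n₁+1/n₂)) = √(0.671855·0.328145·0.00670796) = √(0.00147888) = 0.038456.
z = (0.742574 − 0.646749)/0.038456 = 0.095825/0.038456 = 2.492.
p-value = P(Z < 2.492) ≈ 0.9936; since p > α = 0.02, fail to reject H₀.

z = 2.492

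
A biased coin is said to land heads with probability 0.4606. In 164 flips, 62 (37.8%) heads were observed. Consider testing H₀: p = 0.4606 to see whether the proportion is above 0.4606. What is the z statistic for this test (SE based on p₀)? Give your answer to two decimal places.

z = -2.12

p̂ = 62/164 = 0.3780.
Standard error under H₀: √(0.4606×0.5394/164) = 0.0389.
z = (0.3780 − 0.4606)/0.0389 = -0.0826/0.0389 = -2.12.
p-value = P(Z > -2.121) ≈ 0.9830.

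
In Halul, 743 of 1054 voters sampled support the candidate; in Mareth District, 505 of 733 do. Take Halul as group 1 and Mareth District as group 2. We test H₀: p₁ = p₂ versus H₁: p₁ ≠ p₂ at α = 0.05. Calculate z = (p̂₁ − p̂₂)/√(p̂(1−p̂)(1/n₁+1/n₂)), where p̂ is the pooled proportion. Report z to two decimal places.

p̂₁ = 743/1054 ≈ 0.7049, p̂₂ = 505/733 ≈ 0.6889.
Pooled p̂ = (743+505)/(1054+733) = 1248/1787 = 0.6984.
SE = √(p̂(1−p̂)(1/n₁+1/n₂)) = √(0.6984·0.3016·0.00231302) = √(0.00048723) = 0.0221.
z = (0.7049 − 0.6889)/0.0221 = 0.0160/0.0221 = 0.72.
p-value = 2·P(Z > 0.724) ≈ 0.4690. With α = 0.05, fail to reject H₀.

z = 0.72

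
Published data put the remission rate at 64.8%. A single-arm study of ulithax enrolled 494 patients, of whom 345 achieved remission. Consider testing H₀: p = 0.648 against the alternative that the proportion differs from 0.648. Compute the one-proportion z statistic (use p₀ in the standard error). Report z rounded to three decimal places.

z = 2.345

p̂ = 345/494 = 0.698381.
SE = √(p₀(1−p₀)/n) = √(0.2281/494) = 0.021488.
z = (0.698381 − 0.648)/0.021488 = 0.050381/0.021488 = 2.345.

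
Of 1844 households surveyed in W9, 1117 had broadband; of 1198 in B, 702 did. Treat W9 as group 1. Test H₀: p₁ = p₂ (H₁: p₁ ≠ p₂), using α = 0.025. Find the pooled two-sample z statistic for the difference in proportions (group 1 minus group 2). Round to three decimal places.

z = 1.087

p̂₁ = 1117/1844 = 0.60575, p̂₂ = 702/1198 = 0.58598.
Pooled p̂ = (1117+702)/(1844+1198) = 1819/3042 = 0.59796.
SE = √(p̂(1−p̂)(1/n₁+1/n₂)) = √(0.59796·0.40204·0.00137702) = √(0.000331041) = 0.01819.
z = (0.60575 − 0.58598)/0.01819 = 0.01977/0.01819 = 1.087.
p-value = 2·P(Z > 1.087) ≈ 0.2772; since p > α = 0.025, fail to reject H₀.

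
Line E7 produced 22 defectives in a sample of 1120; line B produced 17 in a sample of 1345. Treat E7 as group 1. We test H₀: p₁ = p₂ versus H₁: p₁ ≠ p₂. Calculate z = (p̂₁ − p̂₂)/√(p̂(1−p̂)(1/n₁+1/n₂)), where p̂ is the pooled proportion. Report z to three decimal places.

z = 1.387

p̂₁ = 22/1120 ≈ 0.019643, p̂₂ = 17/1345 ≈ 0.012639.
Pooled p̂ = (22+17)/(1120+1345) = 39/2465 = 0.015822.
SE = √(p̂(1−p̂)(1/n₁+1/n₂)) = √(0.015822·0.984178·0.00163635) = √(2.54799e-05) = 0.005048.
z = (0.019643 − 0.012639)/0.005048 = 0.007004/0.005048 = 1.387.
p-value = 2·P(Z > 1.387) ≈ 0.1653.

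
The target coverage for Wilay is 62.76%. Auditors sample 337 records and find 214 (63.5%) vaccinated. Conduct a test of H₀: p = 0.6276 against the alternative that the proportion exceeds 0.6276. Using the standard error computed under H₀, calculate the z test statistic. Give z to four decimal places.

p̂ = 214/337 = 0.635015.
Standard error under H₀: √(0.6276×0.3724/337) = 0.026335.
z = (0.635015 − 0.6276)/0.026335 = 0.007415/0.026335 = 0.2816.
p-value = P(Z > 0.282) ≈ 0.3891.

z = 0.2816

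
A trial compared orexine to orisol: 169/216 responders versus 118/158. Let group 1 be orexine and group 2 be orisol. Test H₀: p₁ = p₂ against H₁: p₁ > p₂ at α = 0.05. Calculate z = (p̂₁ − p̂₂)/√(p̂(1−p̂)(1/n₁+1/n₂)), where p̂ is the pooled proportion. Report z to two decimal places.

z = 0.80

p̂₁ = 169/216 = 0.78241, p̂₂ = 118/158 = 0.74684.
Pooled p̂ = (169+118)/(216+158) = 287/374 = 0.76738.
SE = √(0.178508 × 0.0109587) = 0.04423.
z = (0.78241 − 0.74684)/0.04423 = 0.03557/0.04423 = 0.80.
p-value = P(Z > 0.804) ≈ 0.2106, so at α = 0.05 we fail to reject H₀.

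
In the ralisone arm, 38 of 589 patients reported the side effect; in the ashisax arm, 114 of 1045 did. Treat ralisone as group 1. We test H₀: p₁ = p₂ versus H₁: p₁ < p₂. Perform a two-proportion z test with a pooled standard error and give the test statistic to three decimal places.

p̂₁ = 38/589 ≈ 0.064516, p̂₂ = 114/1045 ≈ 0.109091.
Pooled p̂ = (38+114)/(589+1045) = 152/1634 = 0.093023.
SE = √(0.0843699 × 0.00265473) = 0.014966.
z = (0.064516 − 0.109091)/0.014966 = -0.044575/0.014966 = -2.978.
p-value = P(Z < -2.978) ≈ 0.0014.

z = -2.978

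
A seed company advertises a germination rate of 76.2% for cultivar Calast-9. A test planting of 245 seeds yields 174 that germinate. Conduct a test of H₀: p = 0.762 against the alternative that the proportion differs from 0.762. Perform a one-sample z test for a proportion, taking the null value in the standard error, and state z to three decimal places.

z = -1.904

p̂ = 174/245 ≈ 0.71020.
Standard error under H₀: √(0.762×0.238/245) = 0.02721.
z = (0.71020 − 0.762)/0.02721 = -0.05180/0.02721 = -1.904.
Two-sided p-value ≈ 2·Φ(−1.904) = 0.0569.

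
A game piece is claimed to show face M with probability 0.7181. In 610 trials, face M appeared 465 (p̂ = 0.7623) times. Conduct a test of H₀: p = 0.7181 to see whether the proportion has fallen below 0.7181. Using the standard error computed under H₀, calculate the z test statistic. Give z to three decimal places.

z = 2.426

p̂ = 465/610 = 0.76230.
Standard error under H₀: √(0.7181×0.2819/610) = 0.01822.
z = (0.76230 − 0.7181)/0.01822 = 0.04420/0.01822 = 2.426.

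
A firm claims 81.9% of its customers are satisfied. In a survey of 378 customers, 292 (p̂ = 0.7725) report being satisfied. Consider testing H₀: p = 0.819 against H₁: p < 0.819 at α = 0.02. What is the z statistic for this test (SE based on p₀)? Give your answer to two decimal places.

z = -2.35

p̂ = 292/378 = 0.7725.
Under H₀, SE = √(0.819·0.181/378) = √(0.000392167) = 0.0198.
z = (0.7725 − 0.819)/0.0198 = -0.0465/0.0198 = -2.35.
p-value = P(Z < -2.349) ≈ 0.0094; since p < α = 0.02, reject H₀.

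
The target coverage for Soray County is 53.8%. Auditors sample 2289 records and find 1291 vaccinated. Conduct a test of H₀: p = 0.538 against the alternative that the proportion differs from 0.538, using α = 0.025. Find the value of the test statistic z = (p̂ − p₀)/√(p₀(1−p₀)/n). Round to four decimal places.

z = 2.4952

p̂ = 1291/2289 = 0.564002.
SE = √(p₀(1−p₀)/n) = √(0.24856/2289) = 0.010421.
z = (0.564002 − 0.538)/0.010421 = 0.026002/0.010421 = 2.4952.
p-value = 2·P(Z > 2.495) ≈ 0.0126. With α = 0.025, reject H₀.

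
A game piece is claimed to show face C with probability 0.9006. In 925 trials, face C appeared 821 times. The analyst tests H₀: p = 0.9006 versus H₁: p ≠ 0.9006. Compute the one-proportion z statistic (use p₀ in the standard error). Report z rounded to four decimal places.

p̂ = 821/925 ≈ 0.8875676.
Standard error under H₀: √(0.9006×0.0994/925) = 0.0098376.
z = (0.8875676 − 0.9006)/0.0098376 = -0.0130324/0.0098376 = -1.3248.
Two-sided p-value ≈ 2·Φ(−1.325) = 0.1853.

z = -1.3248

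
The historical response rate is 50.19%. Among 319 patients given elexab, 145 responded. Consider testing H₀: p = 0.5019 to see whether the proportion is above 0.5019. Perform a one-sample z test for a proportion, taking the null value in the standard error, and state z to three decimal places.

p̂ = 145/319 = 0.45455.
Standard error under H₀: √(0.5019×0.4981/319) = 0.02799.
z = (0.45455 − 0.5019)/0.02799 = -0.04735/0.02799 = -1.692.
p-value = P(Z > -1.692) ≈ 0.9546.

z = -1.692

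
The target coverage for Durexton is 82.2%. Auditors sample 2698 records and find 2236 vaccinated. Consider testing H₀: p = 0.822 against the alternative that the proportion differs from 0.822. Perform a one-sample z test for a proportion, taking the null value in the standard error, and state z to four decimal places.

z = 0.9182

p̂ = 2236/2698 ≈ 0.8287620.
Standard error under H₀: √(0.822×0.178/2698) = 0.0073642.
z = (0.8287620 − 0.822)/0.0073642 = 0.0067620/0.0073642 = 0.9182.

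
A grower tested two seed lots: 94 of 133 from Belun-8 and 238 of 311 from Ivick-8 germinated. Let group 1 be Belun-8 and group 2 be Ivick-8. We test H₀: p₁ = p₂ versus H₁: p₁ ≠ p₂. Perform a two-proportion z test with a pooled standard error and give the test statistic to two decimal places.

z = -1.30

p̂₁ = 94/133 = 0.7068, p̂₂ = 238/311 = 0.7653.
Pooled p̂ = (94+238)/(133+311) = 332/444 = 0.7477.
SE = √(p̂(1−p̂)(1/n₁+1/n₂)) = √(0.7477·0.2523·0.0107342) = √(0.0020247) = 0.0450.
z = (0.7068 − 0.7653)/0.0450 = -0.0585/0.0450 = -1.30.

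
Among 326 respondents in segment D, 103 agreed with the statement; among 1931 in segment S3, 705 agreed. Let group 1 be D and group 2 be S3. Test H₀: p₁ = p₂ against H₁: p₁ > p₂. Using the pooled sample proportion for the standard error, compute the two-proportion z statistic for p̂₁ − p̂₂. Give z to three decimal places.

z = -1.712

p̂₁ = 103/326 = 0.31595, p̂₂ = 705/1931 = 0.36510.
Pooled p̂ = (103+705)/(326+1931) = 808/2257 = 0.35800.
SE = √(p̂(1−p̂)(1/n₁+1/n₂)) = √(0.35800·0.64200·0.00358535) = √(0.00082404) = 0.02871.
z = (0.31595 − 0.36510)/0.02871 = -0.04915/0.02871 = -1.712.
p-value = P(Z > -1.712) ≈ 0.9566.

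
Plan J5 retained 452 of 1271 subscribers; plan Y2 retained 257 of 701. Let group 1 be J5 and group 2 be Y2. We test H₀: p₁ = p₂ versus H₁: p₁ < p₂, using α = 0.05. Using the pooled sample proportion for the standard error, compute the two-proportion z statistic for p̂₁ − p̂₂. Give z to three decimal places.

z = -0.487

p̂₁ = 452/1271 ≈ 0.35563, p̂₂ = 257/701 ≈ 0.36662.
Pooled p̂ = (452+257)/(1271+701) = 709/1972 = 0.35953.
SE = √(p̂(1−p̂)(1/n₁+1/n₂)) = √(0.35953·0.64047·0.00221332) = √(0.000509658) = 0.02258.
z = (0.35563 − 0.36662)/0.02258 = -0.01099/0.02258 = -0.487.
p-value = P(Z < -0.487) ≈ 0.3131; since p > α = 0.05, fail to reject H₀.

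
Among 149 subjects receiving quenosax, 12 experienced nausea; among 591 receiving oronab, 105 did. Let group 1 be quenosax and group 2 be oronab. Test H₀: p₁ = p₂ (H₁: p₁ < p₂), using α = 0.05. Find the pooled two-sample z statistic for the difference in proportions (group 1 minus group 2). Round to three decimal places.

p̂₁ = 12/149 = 0.080537, p̂₂ = 105/591 = 0.177665.
Pooled p̂ = (12+105)/(149+591) = 117/740 = 0.158108.
SE = √(p̂(1−p̂)(1/n₁+1/n₂)) = √(0.158108·0.841892·0.00840346) = √(0.00111858) = 0.033445.
z = (0.080537 − 0.177665)/0.033445 = -0.097128/0.033445 = -2.904.
p-value = P(Z < -2.904) ≈ 0.0018. With α = 0.05, reject H₀.

z = -2.904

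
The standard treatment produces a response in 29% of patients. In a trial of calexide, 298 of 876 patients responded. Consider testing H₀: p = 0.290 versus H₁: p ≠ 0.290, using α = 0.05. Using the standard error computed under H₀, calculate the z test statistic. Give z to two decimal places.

z = 3.27

p̂ = 298/876 = 0.34018.
Standard error under H₀: √(0.29×0.71/876) = 0.01533.
z = (0.34018 − 0.29)/0.01533 = 0.05018/0.01533 = 3.27.
Two-sided p-value ≈ 2·Φ(−3.273) = 0.0011, so at α = 0.05 we reject H₀.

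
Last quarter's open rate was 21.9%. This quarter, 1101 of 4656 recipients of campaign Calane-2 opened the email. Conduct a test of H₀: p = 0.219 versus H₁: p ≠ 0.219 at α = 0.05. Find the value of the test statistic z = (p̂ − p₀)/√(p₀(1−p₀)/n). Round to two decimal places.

p̂ = 1101/4656 ≈ 0.23647.
SE = √(p₀(1−p₀)/n) = √(0.17104/4656) = 0.00606.
z = (0.23647 − 0.219)/0.00606 = 0.01747/0.00606 = 2.88.
Two-sided p-value ≈ 2·Φ(−2.882) = 0.0039, so at α = 0.05 we reject H₀.

z = 2.88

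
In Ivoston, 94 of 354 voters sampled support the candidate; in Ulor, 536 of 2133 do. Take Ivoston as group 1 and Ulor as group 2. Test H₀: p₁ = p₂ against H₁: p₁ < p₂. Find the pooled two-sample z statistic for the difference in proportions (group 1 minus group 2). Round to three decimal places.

z = 0.571

p̂₁ = 94/354 = 0.26554, p̂₂ = 536/2133 = 0.25129.
Pooled p̂ = (94+536)/(354+2133) = 630/2487 = 0.25332.
SE = √(0.189148 × 0.00329368) = 0.02496.
z = (0.26554 − 0.25129)/0.02496 = 0.01425/0.02496 = 0.571.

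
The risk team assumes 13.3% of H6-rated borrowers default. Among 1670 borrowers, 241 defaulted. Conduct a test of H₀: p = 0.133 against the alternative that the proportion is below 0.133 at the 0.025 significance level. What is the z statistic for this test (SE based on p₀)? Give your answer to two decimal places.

z = 1.36

p̂ = 241/1670 = 0.1443.
Under H₀, SE = √(0.133·0.867/1670) = √(6.90485e-05) = 0.0083.
z = (0.1443 − 0.133)/0.0083 = 0.0113/0.0083 = 1.36.
p-value = P(Z < 1.361) ≈ 0.9133. With α = 0.025, fail to reject H₀.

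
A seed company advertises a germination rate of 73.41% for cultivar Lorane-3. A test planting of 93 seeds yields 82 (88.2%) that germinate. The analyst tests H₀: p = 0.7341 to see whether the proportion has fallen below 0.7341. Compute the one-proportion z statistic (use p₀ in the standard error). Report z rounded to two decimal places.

p̂ = 82/93 ≈ 0.8817.
SE = √(p₀(1−p₀)/n) = √(0.1952/93) = 0.0458.
z = (0.8817 − 0.7341)/0.0458 = 0.1476/0.0458 = 3.22.
p-value = P(Z < 3.222) ≈ 0.9994.

z = 3.22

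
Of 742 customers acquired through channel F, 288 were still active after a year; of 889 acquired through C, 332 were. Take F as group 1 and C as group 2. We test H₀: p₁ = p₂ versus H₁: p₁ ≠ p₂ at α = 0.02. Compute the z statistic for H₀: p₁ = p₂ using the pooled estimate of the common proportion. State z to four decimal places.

z = 0.6085

p̂₁ = 288/742 = 0.388140, p̂₂ = 332/889 = 0.373453.
Pooled p̂ = (288+332)/(742+889) = 620/1631 = 0.380135.
SE = √(p̂(1−p̂)(1/n₁+1/n₂)) = √(0.380135·0.619865·0.00247257) = √(0.000582617) = 0.024137.
z = (0.388140 − 0.373453)/0.024137 = 0.014687/0.024137 = 0.6085.
p-value = 2·P(Z > 0.608) ≈ 0.5429. With α = 0.02, fail to reject H₀.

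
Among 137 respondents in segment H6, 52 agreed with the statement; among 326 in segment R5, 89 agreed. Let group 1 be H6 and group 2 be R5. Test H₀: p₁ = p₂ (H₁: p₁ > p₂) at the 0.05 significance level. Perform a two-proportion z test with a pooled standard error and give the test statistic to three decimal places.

z = 2.274

p̂₁ = 52/137 = 0.37956, p̂₂ = 89/326 = 0.27301.
Pooled p̂ = (52+89)/(137+326) = 141/463 = 0.30454.
SE = √(0.211794 × 0.0103668) = 0.04686.
z = (0.37956 − 0.27301)/0.04686 = 0.10655/0.04686 = 2.274.
p-value = P(Z > 2.274) ≈ 0.0115, so at α = 0.05 we reject H₀.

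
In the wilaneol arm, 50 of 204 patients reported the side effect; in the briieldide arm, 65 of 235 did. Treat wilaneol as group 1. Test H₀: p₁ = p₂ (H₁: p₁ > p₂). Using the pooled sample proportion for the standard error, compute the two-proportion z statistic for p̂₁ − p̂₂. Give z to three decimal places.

p̂₁ = 50/204 = 0.24510, p̂₂ = 65/235 = 0.27660.
Pooled p̂ = (50+65)/(204+235) = 115/439 = 0.26196.
SE = √(0.193336 × 0.00915728) = 0.04208.
z = (0.24510 − 0.27660)/0.04208 = -0.03150/0.04208 = -0.749.
p-value = P(Z > -0.749) ≈ 0.7729.

z = -0.749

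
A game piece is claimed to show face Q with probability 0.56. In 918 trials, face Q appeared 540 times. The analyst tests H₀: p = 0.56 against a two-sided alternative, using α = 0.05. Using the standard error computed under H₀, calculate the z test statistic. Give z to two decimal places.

p̂ = 540/918 ≈ 0.5882.
Under H₀, SE = √(0.56·0.44/918) = √(0.00026841) = 0.0164.
z = (0.5882 − 0.56)/0.0164 = 0.0282/0.0164 = 1.72.
Two-sided p-value ≈ 2·Φ(−1.723) = 0.0848. With α = 0.05, fail to reject H₀.

z = 1.72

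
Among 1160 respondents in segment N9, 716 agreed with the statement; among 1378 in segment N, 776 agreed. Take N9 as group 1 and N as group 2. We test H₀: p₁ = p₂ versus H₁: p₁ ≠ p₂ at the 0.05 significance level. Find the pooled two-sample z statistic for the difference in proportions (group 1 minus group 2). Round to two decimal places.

z = 2.76

p̂₁ = 716/1160 ≈ 0.6172, p̂₂ = 776/1378 ≈ 0.5631.
Pooled p̂ = (716+776)/(1160+1378) = 1492/2538 = 0.5879.
SE = √(p̂(1−p̂)(1/n₁+1/n₂)) = √(0.5879·0.4121·0.00158776) = √(0.000384682) = 0.0196.
z = (0.6172 − 0.5631)/0.0196 = 0.0541/0.0196 = 2.76.
Two-sided p-value ≈ 2·Φ(−2.759) = 0.0058; since p < α = 0.05, reject H₀.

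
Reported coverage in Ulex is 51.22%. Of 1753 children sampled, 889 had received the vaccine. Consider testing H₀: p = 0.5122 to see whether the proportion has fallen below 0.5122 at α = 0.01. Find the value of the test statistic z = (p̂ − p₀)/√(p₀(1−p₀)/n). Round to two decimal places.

z = -0.42

p̂ = 889/1753 ≈ 0.50713.
Standard error under H₀: √(0.5122×0.4878/1753) = 0.01194.
z = (0.50713 − 0.5122)/0.01194 = -0.00507/0.01194 = -0.42.
p-value = P(Z < -0.425) ≈ 0.3356, so at α = 0.01 we fail to reject H₀.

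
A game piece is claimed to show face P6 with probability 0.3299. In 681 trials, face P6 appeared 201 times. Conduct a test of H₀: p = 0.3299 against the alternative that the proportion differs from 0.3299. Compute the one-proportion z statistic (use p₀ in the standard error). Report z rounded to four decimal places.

p̂ = 201/681 ≈ 0.295154.
Under H₀, SE = √(0.3299·0.6701/681) = √(0.00032462) = 0.018017.
z = (0.295154 − 0.3299)/0.018017 = -0.034746/0.018017 = -1.9285.
p-value = 2·P(Z > 1.928) ≈ 0.0538.

z = -1.9285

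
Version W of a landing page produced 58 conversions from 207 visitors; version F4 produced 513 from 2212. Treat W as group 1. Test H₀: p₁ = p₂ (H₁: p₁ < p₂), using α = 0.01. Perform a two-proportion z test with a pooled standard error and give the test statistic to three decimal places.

z = 1.564

p̂₁ = 58/207 = 0.28019, p̂₂ = 513/2212 = 0.23192.
Pooled p̂ = (58+513)/(207+2212) = 571/2419 = 0.23605.
SE = √(p̂(1−p̂)(1/n₁+1/n₂)) = √(0.23605·0.76395·0.005283) = √(0.000952679) = 0.03087.
z = (0.28019 − 0.23192)/0.03087 = 0.04827/0.03087 = 1.564.
p-value = P(Z < 1.564) ≈ 0.9411. With α = 0.01, fail to reject H₀.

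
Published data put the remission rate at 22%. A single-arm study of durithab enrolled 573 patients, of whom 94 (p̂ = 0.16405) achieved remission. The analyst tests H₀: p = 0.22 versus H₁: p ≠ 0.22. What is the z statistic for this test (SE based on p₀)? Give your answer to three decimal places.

z = -3.233

p̂ = 94/573 ≈ 0.164049.
Standard error under H₀: √(0.22×0.78/573) = 0.017305.
z = (0.164049 − 0.22)/0.017305 = -0.055951/0.017305 = -3.233.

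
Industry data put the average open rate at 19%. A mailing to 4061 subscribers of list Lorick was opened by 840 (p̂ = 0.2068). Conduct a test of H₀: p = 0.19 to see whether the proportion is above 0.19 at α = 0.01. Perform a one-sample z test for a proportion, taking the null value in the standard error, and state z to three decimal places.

z = 2.736

p̂ = 840/4061 = 0.2068456.
SE = √(p₀(1−p₀)/n) = √(0.1539/4061) = 0.0061561.
z = (0.2068456 − 0.19)/0.0061561 = 0.0168456/0.0061561 = 2.736.
p-value = P(Z > 2.736) ≈ 0.0031, so at α = 0.01 we reject H₀.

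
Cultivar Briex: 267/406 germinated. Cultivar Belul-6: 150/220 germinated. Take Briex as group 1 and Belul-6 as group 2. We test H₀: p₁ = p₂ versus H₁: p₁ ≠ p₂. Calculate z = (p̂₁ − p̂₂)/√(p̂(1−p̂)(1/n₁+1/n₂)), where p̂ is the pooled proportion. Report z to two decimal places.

p̂₁ = 267/406 ≈ 0.6576, p̂₂ = 150/220 ≈ 0.6818.
Pooled p̂ = (267+150)/(406+220) = 417/626 = 0.6661.
SE = √(p̂(1−p̂)(1/n₁+1/n₂)) = √(0.6661·0.3339·0.00700851) = √(0.00155869) = 0.0395.
z = (0.6576 − 0.6818)/0.0395 = -0.0242/0.0395 = -0.61.

z = -0.61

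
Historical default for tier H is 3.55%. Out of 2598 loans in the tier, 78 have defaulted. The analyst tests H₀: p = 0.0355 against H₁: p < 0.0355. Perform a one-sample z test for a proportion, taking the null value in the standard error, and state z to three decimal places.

p̂ = 78/2598 = 0.030023.
SE = √(p₀(1−p₀)/n) = √(0.03424/2598) = 0.003630.
z = (0.030023 − 0.0355)/0.003630 = -0.005477/0.003630 = -1.509.
p-value = P(Z < -1.509) ≈ 0.0657.

z = -1.509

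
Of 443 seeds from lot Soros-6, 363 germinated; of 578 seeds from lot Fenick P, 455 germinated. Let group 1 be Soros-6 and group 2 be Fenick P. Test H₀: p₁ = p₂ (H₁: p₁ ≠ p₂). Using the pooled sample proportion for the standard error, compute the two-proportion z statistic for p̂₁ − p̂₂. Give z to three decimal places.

z = 1.278

p̂₁ = 363/443 = 0.81941, p̂₂ = 455/578 = 0.78720.
Pooled p̂ = (363+455)/(443+578) = 818/1021 = 0.80118.
SE = √(p̂(1−p̂)(1/n₁+1/n₂)) = √(0.80118·0.19882·0.00398744) = √(0.000635173) = 0.02520.
z = (0.81941 − 0.78720)/0.02520 = 0.03221/0.02520 = 1.278.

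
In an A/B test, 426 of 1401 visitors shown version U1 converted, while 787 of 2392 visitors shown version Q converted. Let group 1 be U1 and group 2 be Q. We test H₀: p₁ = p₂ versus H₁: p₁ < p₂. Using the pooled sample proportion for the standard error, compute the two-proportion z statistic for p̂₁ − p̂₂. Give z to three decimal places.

z = -1.590

p̂₁ = 426/1401 ≈ 0.30407, p̂₂ = 787/2392 ≈ 0.32901.
Pooled p̂ = (426+787)/(1401+2392) = 1213/3793 = 0.31980.
SE = √(p̂(1−p̂)(1/n₁+1/n₂)) = √(0.31980·0.68020·0.00113184) = √(0.000246206) = 0.01569.
z = (0.30407 − 0.32901)/0.01569 = -0.02494/0.01569 = -1.590.
p-value = P(Z < -1.590) ≈ 0.0559.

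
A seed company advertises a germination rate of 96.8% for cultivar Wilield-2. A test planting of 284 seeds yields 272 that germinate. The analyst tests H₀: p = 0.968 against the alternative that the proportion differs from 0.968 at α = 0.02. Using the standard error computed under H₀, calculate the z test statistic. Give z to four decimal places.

p̂ = 272/284 = 0.957746.
Standard error under H₀: √(0.968×0.032/284) = 0.010444.
z = (0.957746 − 0.968)/0.010444 = -0.010254/0.010444 = -0.9818.
p-value = 2·P(Z > 0.982) ≈ 0.3262, so at α = 0.02 we fail to reject H₀.

z = -0.9818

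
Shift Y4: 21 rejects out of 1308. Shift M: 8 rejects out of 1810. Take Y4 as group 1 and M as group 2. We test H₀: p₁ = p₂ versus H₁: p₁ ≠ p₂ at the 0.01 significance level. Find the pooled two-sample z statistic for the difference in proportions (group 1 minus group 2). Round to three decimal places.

z = 3.340

p̂₁ = 21/1308 ≈ 0.016055, p̂₂ = 8/1810 ≈ 0.004420.
Pooled p̂ = (21+8)/(1308+1810) = 29/3118 = 0.009301.
SE = √(0.00921433 × 0.00131701) = 0.003484.
z = (0.016055 − 0.004420)/0.003484 = 0.011635/0.003484 = 3.340.
Two-sided p-value ≈ 2·Φ(−3.340) = 0.0008, so at α = 0.01 we reject H₀.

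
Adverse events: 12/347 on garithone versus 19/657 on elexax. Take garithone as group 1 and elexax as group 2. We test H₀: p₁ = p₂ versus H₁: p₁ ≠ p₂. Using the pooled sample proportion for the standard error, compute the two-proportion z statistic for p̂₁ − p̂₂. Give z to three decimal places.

p̂₁ = 12/347 ≈ 0.03458, p̂₂ = 19/657 ≈ 0.02892.
Pooled p̂ = (12+19)/(347+657) = 31/1004 = 0.03088.
SE = √(0.0299231 × 0.00440391) = 0.01148.
z = (0.03458 − 0.02892)/0.01148 = 0.00566/0.01148 = 0.493.

z = 0.493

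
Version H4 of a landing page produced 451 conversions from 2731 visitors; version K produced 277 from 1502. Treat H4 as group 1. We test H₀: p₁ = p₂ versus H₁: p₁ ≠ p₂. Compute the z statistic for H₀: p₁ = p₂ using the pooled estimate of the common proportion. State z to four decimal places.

p̂₁ = 451/2731 ≈ 0.1651410, p̂₂ = 277/1502 ≈ 0.1844208.
Pooled p̂ = (451+277)/(2731+1502) = 728/4233 = 0.1719820.
SE = √(p̂(1−p̂)(1/n₁+1/n₂)) = √(0.1719820·0.8280180·0.00103195) = √(0.000146953) = 0.0121224.
z = (0.1651410 − 0.1844208)/0.0121224 = -0.0192798/0.0121224 = -1.5904.
p-value = 2·P(Z > 1.590) ≈ 0.1117.

z = -1.5904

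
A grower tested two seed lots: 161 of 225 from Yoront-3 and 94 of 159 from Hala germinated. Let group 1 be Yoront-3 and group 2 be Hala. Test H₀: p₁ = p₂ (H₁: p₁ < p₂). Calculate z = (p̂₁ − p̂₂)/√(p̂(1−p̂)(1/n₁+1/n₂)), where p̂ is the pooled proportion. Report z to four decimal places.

p̂₁ = 161/225 ≈ 0.715556, p̂₂ = 94/159 ≈ 0.591195.
Pooled p̂ = (161+94)/(225+159) = 255/384 = 0.664062.
SE = √(0.223083 × 0.0107338) = 0.048934.
z = (0.715556 − 0.591195)/0.048934 = 0.124361/0.048934 = 2.5414.
p-value = P(Z < 2.541) ≈ 0.9945.

z = 2.5414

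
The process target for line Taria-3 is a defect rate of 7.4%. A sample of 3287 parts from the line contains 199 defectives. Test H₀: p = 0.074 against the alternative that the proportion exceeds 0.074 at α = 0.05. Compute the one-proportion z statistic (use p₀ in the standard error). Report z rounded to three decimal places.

p̂ = 199/3287 ≈ 0.0605415.
Standard error under H₀: √(0.074×0.926/3287) = 0.0045658.
z = (0.0605415 − 0.074)/0.0045658 = -0.0134585/0.0045658 = -2.948.
p-value = P(Z > -2.948) ≈ 0.9984. With α = 0.05, fail to reject H₀.

z = -2.948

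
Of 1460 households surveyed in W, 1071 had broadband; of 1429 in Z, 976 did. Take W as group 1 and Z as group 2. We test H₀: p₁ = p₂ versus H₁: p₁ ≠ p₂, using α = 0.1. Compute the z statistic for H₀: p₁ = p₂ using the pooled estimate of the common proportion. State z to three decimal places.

p̂₁ = 1071/1460 ≈ 0.73356, p̂₂ = 976/1429 ≈ 0.68300.
Pooled p̂ = (1071+976)/(1460+1429) = 2047/2889 = 0.70855.
SE = √(p̂(1−p̂)(1/n₁+1/n₂)) = √(0.70855·0.29145·0.00138472) = √(0.000285955) = 0.01691.
z = (0.73356 − 0.68300)/0.01691 = 0.05056/0.01691 = 2.990.
Two-sided p-value ≈ 2·Φ(−2.990) = 0.0028; since p < α = 0.1, reject H₀.

z = 2.990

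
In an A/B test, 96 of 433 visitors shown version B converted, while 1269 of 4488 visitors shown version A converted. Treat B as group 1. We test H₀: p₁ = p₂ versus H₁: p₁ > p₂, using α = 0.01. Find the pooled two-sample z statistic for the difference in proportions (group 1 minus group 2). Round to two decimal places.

p̂₁ = 96/433 ≈ 0.22171, p̂₂ = 1269/4488 ≈ 0.28275.
Pooled p̂ = (96+1269)/(433+4488) = 1365/4921 = 0.27738.
SE = √(p̂(1−p̂)(1/n₁+1/n₂)) = √(0.27738·0.72262·0.00253229) = √(0.000507575) = 0.02253.
z = (0.22171 − 0.28275)/0.02253 = -0.06104/0.02253 = -2.71.
p-value = P(Z > -2.710) ≈ 0.9966; since p > α = 0.01, fail to reject H₀.

z = -2.71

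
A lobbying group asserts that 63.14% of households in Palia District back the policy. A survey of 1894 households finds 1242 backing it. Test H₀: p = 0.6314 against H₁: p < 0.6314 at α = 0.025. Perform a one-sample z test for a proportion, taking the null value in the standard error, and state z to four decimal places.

p̂ = 1242/1894 ≈ 0.655755.
SE = √(p₀(1−p₀)/n) = √(0.23273/1894) = 0.011085.
z = (0.655755 − 0.6314)/0.011085 = 0.024355/0.011085 = 2.1971.
p-value = P(Z < 2.197) ≈ 0.9860, so at α = 0.025 we fail to reject H₀.

z = 2.1971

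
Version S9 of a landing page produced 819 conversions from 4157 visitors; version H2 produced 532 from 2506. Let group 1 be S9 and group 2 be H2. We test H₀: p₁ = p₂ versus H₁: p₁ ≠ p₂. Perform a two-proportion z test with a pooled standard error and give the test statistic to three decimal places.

p̂₁ = 819/4157 ≈ 0.197017, p̂₂ = 532/2506 ≈ 0.212291.
Pooled p̂ = (819+532)/(4157+2506) = 1351/6663 = 0.202762.
SE = √(0.161649 × 0.0006396) = 0.010168.
z = (0.197017 − 0.212291)/0.010168 = -0.015274/0.010168 = -1.502.

z = -1.502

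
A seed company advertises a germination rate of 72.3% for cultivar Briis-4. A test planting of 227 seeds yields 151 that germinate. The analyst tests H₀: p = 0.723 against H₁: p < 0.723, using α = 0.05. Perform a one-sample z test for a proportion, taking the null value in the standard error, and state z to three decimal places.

z = -1.946

p̂ = 151/227 ≈ 0.66520.
Under H₀, SE = √(0.723·0.277/227) = √(0.000882251) = 0.02970.
z = (0.66520 − 0.723)/0.02970 = -0.05780/0.02970 = -1.946.
p-value = P(Z < -1.946) ≈ 0.0258; since p < α = 0.05, reject H₀.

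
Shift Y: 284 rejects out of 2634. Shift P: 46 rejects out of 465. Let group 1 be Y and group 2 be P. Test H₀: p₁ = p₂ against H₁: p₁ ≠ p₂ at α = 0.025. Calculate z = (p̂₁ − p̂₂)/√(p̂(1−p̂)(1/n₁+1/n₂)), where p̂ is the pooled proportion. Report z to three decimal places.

z = 0.573

p̂₁ = 284/2634 = 0.10782, p̂₂ = 46/465 = 0.09892.
Pooled p̂ = (284+46)/(2634+465) = 330/3099 = 0.10649.
SE = √(p̂(1−p̂)(1/n₁+1/n₂)) = √(0.10649·0.89351·0.00253019) = √(0.000240739) = 0.01552.
z = (0.10782 − 0.09892)/0.01552 = 0.00890/0.01552 = 0.573.
Two-sided p-value ≈ 2·Φ(−0.573) = 0.5664, so at α = 0.025 we fail to reject H₀.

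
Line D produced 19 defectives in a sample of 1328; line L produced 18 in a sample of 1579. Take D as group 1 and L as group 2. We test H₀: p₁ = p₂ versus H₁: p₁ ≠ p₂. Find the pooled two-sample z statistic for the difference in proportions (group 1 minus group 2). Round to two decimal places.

p̂₁ = 19/1328 = 0.01431, p̂₂ = 18/1579 = 0.01140.
Pooled p̂ = (19+18)/(1328+1579) = 37/2907 = 0.01273.
SE = √(0.0125659 × 0.00138632) = 0.00417.
z = (0.01431 − 0.01140)/0.00417 = 0.00291/0.00417 = 0.70.
p-value = 2·P(Z > 0.697) ≈ 0.4860.

z = 0.70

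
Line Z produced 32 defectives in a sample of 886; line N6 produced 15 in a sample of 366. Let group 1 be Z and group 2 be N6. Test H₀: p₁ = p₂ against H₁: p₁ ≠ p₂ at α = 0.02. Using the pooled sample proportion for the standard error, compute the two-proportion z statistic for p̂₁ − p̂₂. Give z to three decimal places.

p̂₁ = 32/886 ≈ 0.03612, p̂₂ = 15/366 ≈ 0.04098.
Pooled p̂ = (32+15)/(886+366) = 47/1252 = 0.03754.
SE = √(p̂(1−p̂)(1/n₁+1/n₂)) = √(0.03754·0.96246·0.00386091) = √(0.000139497) = 0.01181.
z = (0.03612 − 0.04098)/0.01181 = -0.00486/0.01181 = -0.412.
p-value = 2·P(Z > 0.412) ≈ 0.6803; since p > α = 0.02, fail to reject H₀.

z = -0.412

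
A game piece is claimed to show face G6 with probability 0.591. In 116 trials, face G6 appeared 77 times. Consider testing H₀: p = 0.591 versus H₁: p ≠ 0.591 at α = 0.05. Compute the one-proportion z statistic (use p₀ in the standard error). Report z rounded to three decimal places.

z = 1.595

p̂ = 77/116 = 0.66379.
SE = √(p₀(1−p₀)/n) = √(0.24172/116) = 0.04565.
z = (0.66379 − 0.591)/0.04565 = 0.07279/0.04565 = 1.595.
p-value = 2·P(Z > 1.595) ≈ 0.1108, so at α = 0.05 we fail to reject H₀.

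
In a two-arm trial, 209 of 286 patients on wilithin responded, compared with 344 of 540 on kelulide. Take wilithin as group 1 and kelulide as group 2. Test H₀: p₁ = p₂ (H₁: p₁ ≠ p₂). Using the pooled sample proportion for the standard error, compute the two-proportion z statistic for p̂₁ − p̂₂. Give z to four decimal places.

p̂₁ = 209/286 = 0.730769, p̂₂ = 344/540 = 0.637037.
Pooled p̂ = (209+344)/(286+540) = 553/826 = 0.669492.
SE = √(p̂(1−p̂)(1/n₁+1/n₂)) = √(0.669492·0.330508·0.00534836) = √(0.00118344) = 0.034401.
z = (0.730769 − 0.637037)/0.034401 = 0.093732/0.034401 = 2.7247.
Two-sided p-value ≈ 2·Φ(−2.725) = 0.0064.

z = 2.7247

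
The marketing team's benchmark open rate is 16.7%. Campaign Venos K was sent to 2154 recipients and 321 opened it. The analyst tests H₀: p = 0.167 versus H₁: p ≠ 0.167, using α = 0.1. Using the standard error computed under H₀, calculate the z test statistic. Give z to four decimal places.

z = -2.2367

p̂ = 321/2154 = 0.1490251.
Under H₀, SE = √(0.167·0.833/2154) = √(6.45826e-05) = 0.0080363.
z = (0.1490251 − 0.167)/0.0080363 = -0.0179749/0.0080363 = -2.2367.
p-value = 2·P(Z > 2.237) ≈ 0.0253; since p < α = 0.1, reject H₀.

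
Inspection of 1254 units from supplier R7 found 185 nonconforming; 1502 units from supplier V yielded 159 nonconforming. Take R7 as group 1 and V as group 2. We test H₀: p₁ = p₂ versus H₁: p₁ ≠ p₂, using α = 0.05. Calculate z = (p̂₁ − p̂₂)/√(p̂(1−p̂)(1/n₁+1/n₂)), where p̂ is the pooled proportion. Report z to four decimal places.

z = 3.2959

p̂₁ = 185/1254 = 0.1475279, p̂₂ = 159/1502 = 0.1058589.
Pooled p̂ = (185+159)/(1254+1502) = 344/2756 = 0.1248186.
SE = √(0.109239 × 0.00146323) = 0.0126428.
z = (0.1475279 − 0.1058589)/0.0126428 = 0.0416690/0.0126428 = 3.2959.
p-value = 2·P(Z > 3.296) ≈ 0.0010; since p < α = 0.05, reject H₀.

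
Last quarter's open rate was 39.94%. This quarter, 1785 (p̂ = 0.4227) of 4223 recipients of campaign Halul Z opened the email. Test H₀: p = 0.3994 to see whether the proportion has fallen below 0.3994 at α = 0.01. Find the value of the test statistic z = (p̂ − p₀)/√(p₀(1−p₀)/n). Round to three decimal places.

z = 3.090

p̂ = 1785/4223 = 0.4226853.
Under H₀, SE = √(0.3994·0.6006/4223) = √(5.68031e-05) = 0.0075368.
z = (0.4226853 − 0.3994)/0.0075368 = 0.0232853/0.0075368 = 3.090.
p-value = P(Z < 3.090) ≈ 0.9990, so at α = 0.01 we fail to reject H₀.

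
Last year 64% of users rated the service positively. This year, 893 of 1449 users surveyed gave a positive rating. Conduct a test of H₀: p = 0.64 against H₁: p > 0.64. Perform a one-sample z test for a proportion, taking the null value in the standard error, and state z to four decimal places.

z = -1.8805

p̂ = 893/1449 = 0.616287.
Under H₀, SE = √(0.64·0.36/1449) = √(0.000159006) = 0.012610.
z = (0.616287 − 0.64)/0.012610 = -0.023713/0.012610 = -1.8805.
p-value = P(Z > -1.881) ≈ 0.9700.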